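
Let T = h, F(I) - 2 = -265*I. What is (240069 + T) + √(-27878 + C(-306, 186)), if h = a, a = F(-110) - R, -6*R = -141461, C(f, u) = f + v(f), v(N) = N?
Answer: 1473865/6 + I*√28490 ≈ 2.4564e+5 + 168.79*I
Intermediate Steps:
F(I) = 2 - 265*I
C(f, u) = 2*f (C(f, u) = f + f = 2*f)
R = 141461/6 (R = -⅙*(-141461) = 141461/6 ≈ 23577.)
a = 33451/6 (a = (2 - 265*(-110)) - 1*141461/6 = (2 + 29150) - 141461/6 = 29152 - 141461/6 = 33451/6 ≈ 5575.2)
h = 33451/6 ≈ 5575.2
T = 33451/6 ≈ 5575.2
(240069 + T) + √(-27878 + C(-306, 186)) = (240069 + 33451/6) + √(-27878 + 2*(-306)) = 1473865/6 + √(-27878 - 612) = 1473865/6 + √(-28490) = 1473865/6 + I*√28490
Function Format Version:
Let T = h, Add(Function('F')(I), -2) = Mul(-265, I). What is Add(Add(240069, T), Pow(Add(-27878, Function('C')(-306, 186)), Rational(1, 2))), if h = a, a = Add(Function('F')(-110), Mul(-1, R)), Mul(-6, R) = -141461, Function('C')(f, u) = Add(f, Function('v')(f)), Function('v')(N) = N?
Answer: Add(Rational(1473865, 6), Mul(I, Pow(28490, Rational(1, 2)))) ≈ Add(2.4564e+5, Mul(168.79, I))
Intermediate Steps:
Function('F')(I) = Add(2, Mul(-265, I))
Function('C')(f, u) = Mul(2, f) (Function('C')(f, u) = Add(f, f) = Mul(2, f))
R = Rational(141461, 6) (R = Mul(Rational(-1, 6), -141461) = Rational(141461, 6) ≈ 23577.)
a = Rational(33451, 6) (a = Add(Add(2, Mul(-265, -110)), Mul(-1, Rational(141461, 6))) = Add(Add(2, 29150), Rational(-141461, 6)) = Add(29152, Rational(-141461, 6)) = Rational(33451, 6) ≈ 5575.2)
h = Rational(33451, 6) ≈ 5575.2
T = Rational(33451, 6) ≈ 5575.2
Add(Add(240069, T), Pow(Add(-27878, Function('C')(-306, 186)), Rational(1, 2))) = Add(Add(240069, Rational(33451, 6)), Pow(Add(-27878, Mul(2, -306)), Rational(1, 2))) = Add(Rational(1473865, 6), Pow(Add(-27878, -612), Rational(1, 2))) = Add(Rational(1473865, 6), Pow(-28490, Rational(1, 2))) = Add(Rational(1473865, 6), Mul(I, Pow(28490, Rational(1, 2))))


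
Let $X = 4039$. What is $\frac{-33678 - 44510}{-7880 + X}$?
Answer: $\frac{78188}{3841} \approx 20.356$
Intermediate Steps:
$\frac{-33678 - 44510}{-7880 + X} = \frac{-33678 - 44510}{-7880 + 4039} = - \frac{78188}{-3841} = \left(-78188\right) \left(- \frac{1}{3841}\right) = \frac{78188}{3841}$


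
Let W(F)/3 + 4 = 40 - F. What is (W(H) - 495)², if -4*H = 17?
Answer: 2241009/16 ≈ 1.4006e+5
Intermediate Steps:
H = -17/4 (H = -¼*17 = -17/4 ≈ -4.2500)
W(F) = 108 - 3*F (W(F) = -12 + 3*(40 - F) = -12 + (120 - 3*F) = 108 - 3*F)
(W(H) - 495)² = ((108 - 3*(-17/4)) - 495)² = ((108 + 51/4) - 495)² = (483/4 - 495)² = (-1497/4)² = 2241009/16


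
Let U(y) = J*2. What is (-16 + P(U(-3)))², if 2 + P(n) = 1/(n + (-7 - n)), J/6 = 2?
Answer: 16129/49 ≈ 329.16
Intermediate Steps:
J = 12 (J = 6*2 = 12)
U(y) = 24 (U(y) = 12*2 = 24)
P(n) = -15/7 (P(n) = -2 + 1/(n + (-7 - n)) = -2 + 1/(-7) = -2 - ⅐ = -15/7)
(-16 + P(U(-3)))² = (-16 - 15/7)² = (-127/7)² = 16129/49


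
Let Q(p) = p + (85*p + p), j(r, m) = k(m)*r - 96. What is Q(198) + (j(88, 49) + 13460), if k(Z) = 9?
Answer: 31382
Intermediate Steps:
j(r, m) = -96 + 9*r (j(r, m) = 9*r - 96 = -96 + 9*r)
Q(p) = 87*p (Q(p) = p + 86*p = 87*p)
Q(198) + (j(88, 49) + 13460) = 87*198 + ((-96 + 9*88) + 13460) = 17226 + ((-96 + 792) + 13460) = 17226 + (696 + 13460) = 17226 + 14156 = 31382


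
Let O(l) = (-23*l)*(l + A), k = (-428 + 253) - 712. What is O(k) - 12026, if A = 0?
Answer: -18107713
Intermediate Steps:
k = -887 (k = -175 - 712 = -887)
O(l) = -23*l**2 (O(l) = (-23*l)*(l + 0) = (-23*l)*l = -23*l**2)
O(k) - 12026 = -23*(-887)**2 - 12026 = -23*786769 - 12026 = -18095687 - 12026 = -18107713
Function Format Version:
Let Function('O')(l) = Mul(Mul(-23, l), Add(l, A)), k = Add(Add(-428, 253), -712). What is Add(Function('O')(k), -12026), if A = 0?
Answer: -18107713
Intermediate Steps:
k = -887 (k = Add(-175, -712) = -887)
Function('O')(l) = Mul(-23, Pow(l, 2)) (Function('O')(l) = Mul(Mul(-23, l), Add(l, 0)) = Mul(Mul(-23, l), l) = Mul(-23, Pow(l, 2)))
Add(Function('O')(k), -12026) = Add(Mul(-23, Pow(-887, 2)), -12026) = Add(Mul(-23, 786769), -12026) = Add(-18095687, -12026) = -18107713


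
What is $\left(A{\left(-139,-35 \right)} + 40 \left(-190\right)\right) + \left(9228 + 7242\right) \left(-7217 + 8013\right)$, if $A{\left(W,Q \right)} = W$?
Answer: $13102381$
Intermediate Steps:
$\left(A{\left(-139,-35 \right)} + 40 \left(-190\right)\right) + \left(9228 + 7242\right) \left(-7217 + 8013\right) = \left(-139 + 40 \left(-190\right)\right) + \left(9228 + 7242\right) \left(-7217 + 8013\right) = \left(-139 - 7600\right) + 16470 \cdot 796 = -7739 + 13110120 = 13102381$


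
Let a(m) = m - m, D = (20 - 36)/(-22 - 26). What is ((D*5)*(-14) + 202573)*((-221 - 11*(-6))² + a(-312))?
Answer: 14598767225/3 ≈ 4.8663e+9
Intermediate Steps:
D = ⅓ (D = -16/(-48) = -16*(-1/48) = ⅓ ≈ 0.33333)
a(m) = 0
((D*5)*(-14) + 202573)*((-221 - 11*(-6))² + a(-312)) = (((⅓)*5)*(-14) + 202573)*((-221 - 11*(-6))² + 0) = ((5/3)*(-14) + 202573)*((-221 + 66)² + 0) = (-70/3 + 202573)*((-155)² + 0) = 607649*(24025 + 0)/3 = (607649/3)*24025 = 14598767225/3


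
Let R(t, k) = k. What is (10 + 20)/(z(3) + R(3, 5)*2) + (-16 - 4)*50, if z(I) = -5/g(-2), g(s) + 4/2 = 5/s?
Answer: -9973/10 ≈ -997.30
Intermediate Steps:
g(s) = -2 + 5/s
z(I) = 10/9 (z(I) = -5/(-2 + 5/(-2)) = -5/(-2 + 5*(-½)) = -5/(-2 - 5/2) = -5/(-9/2) = -5*(-2/9) = 10/9)
(10 + 20)/(z(3) + R(3, 5)*2) + (-16 - 4)*50 = (10 + 20)/(10/9 + 5*2) + (-16 - 4)*50 = 30/(10/9 + 10) - 20*50 = 30/(100/9) - 1000 = 30*(9/100) - 1000 = 27/10 - 1000 = -9973/10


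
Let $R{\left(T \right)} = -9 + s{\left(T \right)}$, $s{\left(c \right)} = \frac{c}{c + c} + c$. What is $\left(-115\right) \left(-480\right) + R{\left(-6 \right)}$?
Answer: $\frac{110371}{2} \approx 55186.0$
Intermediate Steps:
$s{\left(c \right)} = \frac{1}{2} + c$ ($s{\left(c \right)} = \frac{c}{2 c} + c = \frac{1}{2 c} c + c = \frac{1}{2} + c$)
$R{\left(T \right)} = - \frac{17}{2} + T$ ($R{\left(T \right)} = -9 + \left(\frac{1}{2} + T\right) = - \frac{17}{2} + T$)
$\left(-115\right) \left(-480\right) + R{\left(-6 \right)} = \left(-115\right) \left(-480\right) - \frac{29}{2} = 55200 - \frac{29}{2} = \frac{110371}{2}$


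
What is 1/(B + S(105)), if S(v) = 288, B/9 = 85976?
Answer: 1/774072 ≈ 1.2919e-6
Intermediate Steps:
B = 773784 (B = 9*85976 = 773784)
1/(B + S(105)) = 1/(773784 + 288) = 1/774072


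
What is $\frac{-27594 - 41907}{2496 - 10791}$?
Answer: $\frac{23167}{2765} \approx 8.3787$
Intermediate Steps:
$\frac{-27594 - 41907}{2496 - 10791} = - \frac{69501}{-8295} = \left(-69501\right) \left(- \frac{1}{8295}\right) = \frac{23167}{2765}$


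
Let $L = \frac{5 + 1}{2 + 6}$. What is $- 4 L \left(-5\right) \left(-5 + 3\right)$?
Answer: $-30$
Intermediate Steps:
$L = \frac{3}{4}$ ($L = \frac{6}{8} = 6 \cdot \frac{1}{8} = \frac{3}{4} \approx 0.75$)
$- 4 L \left(-5\right) \left(-5 + 3\right) = \left(-4\right) \frac{3}{4} \left(-5\right) \left(-5 + 3\right) = \left(-3\right) \left(-5\right) \left(-2\right) = 15 \left(-2\right) = -30$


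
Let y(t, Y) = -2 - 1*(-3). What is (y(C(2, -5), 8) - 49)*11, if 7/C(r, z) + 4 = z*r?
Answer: -528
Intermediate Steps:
C(r, z) = 7/(-4 + r*z) (C(r, z) = 7/(-4 + z*r) = 7/(-4 + r*z))
y(t, Y) = 1 (y(t, Y) = -2 + 3 = 1)
(y(C(2, -5), 8) - 49)*11 = (1 - 49)*11 = -48*11 = -528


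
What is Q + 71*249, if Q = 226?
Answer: 17905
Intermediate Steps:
Q + 71*249 = 226 + 71*249 = 226 + 17679 = 17905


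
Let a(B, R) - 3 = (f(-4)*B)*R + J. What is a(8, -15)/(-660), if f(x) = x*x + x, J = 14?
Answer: 1423/660 ≈ 2.1561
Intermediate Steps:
f(x) = x + x² (f(x) = x² + x = x + x²)
a(B, R) = 17 + 12*B*R (a(B, R) = 3 + (((-4*(1 - 4))*B)*R + 14) = 3 + (((-4*(-3))*B)*R + 14) = 3 + ((12*B)*R + 14) = 3 + (12*B*R + 14) = 3 + (14 + 12*B*R) = 17 + 12*B*R)
a(8, -15)/(-660) = (17 + 12*8*(-15))/(-660) = (17 - 1440)*(-1/660) = -1423*(-1/660) = 1423/660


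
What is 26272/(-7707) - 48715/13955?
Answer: -148414453/21510237 ≈ -6.8997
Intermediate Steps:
26272/(-7707) - 48715/13955 = 26272*(-1/7707) - 48715*1/13955 = -26272/7707 - 9743/2791 = -148414453/21510237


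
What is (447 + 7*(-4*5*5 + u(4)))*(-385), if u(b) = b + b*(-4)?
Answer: 129745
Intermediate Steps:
u(b) = -3*b (u(b) = b - 4*b = -3*b)
(447 + 7*(-4*5*5 + u(4)))*(-385) = (447 + 7*(-4*5*5 - 3*4))*(-385) = (447 + 7*(-20*5 - 12))*(-385) = (447 + 7*(-100 - 12))*(-385) = (447 + 7*(-112))*(-385) = (447 - 784)*(-385) = -337*(-385) = 129745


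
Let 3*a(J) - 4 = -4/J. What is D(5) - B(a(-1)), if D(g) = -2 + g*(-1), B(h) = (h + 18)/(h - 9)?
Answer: -71/19 ≈ -3.7368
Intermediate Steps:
a(J) = 4/3 - 4/(3*J) (a(J) = 4/3 + (-4/J)/3 = 4/3 - 4/(3*J))
B(h) = (18 + h)/(-9 + h)
D(g) = -2 - g
D(5) - B(a(-1)) = (-2 - 1*5) - (18 + (4/3)*(-1 - 1)/(-1))/(-9 + (4/3)*(-1 - 1)/(-1)) = (-2 - 5) - (18 + (4/3)*(-1)*(-2))/(-9 + (4/3)*(-1)*(-2)) = -7 - (18 + 8/3)/(-9 + 8/3) = -7 - 62/((-19/3)*3) = -7 - (-3)*62/(19*3) = -7 - 1*(-62/19) = -7 + 62/19 = -71/19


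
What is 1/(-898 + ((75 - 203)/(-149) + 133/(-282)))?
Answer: -42018/37715885 ≈ -0.0011141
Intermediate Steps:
1/(-898 + ((75 - 203)/(-149) + 133/(-282))) = 1/(-898 + (-128*(-1/149) + 133*(-1/282))) = 1/(-898 + (128/149 - 133/282)) = 1/(-898 + 16279/42018) = 1/(-37715885/42018) = -42018/37715885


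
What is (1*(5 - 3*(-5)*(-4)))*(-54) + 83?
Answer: 3053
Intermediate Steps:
(1*(5 - 3*(-5)*(-4)))*(-54) + 83 = (1*(5 + 15*(-4)))*(-54) + 83 = (1*(5 - 60))*(-54) + 83 = (1*(-55))*(-54) + 83 = -55*(-54) + 83 = 2970 + 83 = 3053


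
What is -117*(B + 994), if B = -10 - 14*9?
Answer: -100386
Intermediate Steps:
B = -136 (B = -10 - 126 = -136)
-117*(B + 994) = -117*(-136 + 994) = -117*858 = -100386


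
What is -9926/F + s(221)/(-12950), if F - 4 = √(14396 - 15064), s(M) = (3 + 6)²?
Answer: (-81*√167 + 64271012*I)/(12950*(√167 - 2*I)) ≈ -58.053 + 375.06*I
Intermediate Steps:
s(M) = 81 (s(M) = 9² = 81)
F = 4 + 2*I*√167 (F = 4 + √(14396 - 15064) = 4 + √(-668) = 4 + 2*I*√167 ≈ 4.0 + 25.846*I)
-9926/F + s(221)/(-12950) = -9926/(4 + 2*I*√167) + 81/(-12950) = -9926/(4 + 2*I*√167) + 81*(-1/12950) = -9926/(4 + 2*I*√167) - 81/12950 = -81/12950 - 9926/(4 + 2*I*√167)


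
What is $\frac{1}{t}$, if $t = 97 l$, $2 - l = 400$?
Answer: $- \frac{1}{38606} \approx -2.5903 \cdot 10^{-5}$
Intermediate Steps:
$l = -398$ ($l = 2 - 400 = -398$)
$t = -38606$ ($t = 97 \left(-398\right) = -38606$)
$\frac{1}{t} = \frac{1}{-38606} = - \frac{1}{38606}$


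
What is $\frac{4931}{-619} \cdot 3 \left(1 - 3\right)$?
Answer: $\frac{29586}{619} \approx 47.796$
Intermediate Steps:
$\frac{4931}{-619} \cdot 3 \left(1 - 3\right) = 4931 \left(- \frac{1}{619}\right) 3 \left(-2\right) = \left(- \frac{4931}{619}\right) \left(-6\right) = \frac{29586}{619}$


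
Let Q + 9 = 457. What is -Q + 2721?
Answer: 2273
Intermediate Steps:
Q = 448 (Q = -9 + 457 = 448)
-Q + 2721 = -1*448 + 2721 = -448 + 2721 = 2273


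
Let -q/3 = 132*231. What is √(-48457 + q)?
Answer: I*√139933 ≈ 374.08*I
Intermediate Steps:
q = -91476 (q = -396*231 = -3*30492 = -91476)
√(-48457 + q) = √(-48457 - 91476) = √(-139933) = I*√139933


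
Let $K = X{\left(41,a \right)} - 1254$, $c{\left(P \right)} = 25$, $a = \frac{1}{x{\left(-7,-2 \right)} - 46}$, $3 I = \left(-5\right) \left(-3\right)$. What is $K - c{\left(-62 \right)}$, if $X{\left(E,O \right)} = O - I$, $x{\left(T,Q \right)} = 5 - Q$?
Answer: $- \frac{50077}{39} \approx -1284.0$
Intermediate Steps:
$I = 5$ ($I = \frac{\left(-5\right) \left(-3\right)}{3} = \frac{1}{3} \cdot 15 = 5$)
$a = - \frac{1}{39}$ ($a = \frac{1}{\left(5 - -2\right) - 46} = \frac{1}{\left(5 + 2\right) - 46} = \frac{1}{7 - 46} = \frac{1}{-39} = - \frac{1}{39} \approx -0.025641$)
$X{\left(E,O \right)} = -5 + O$ ($X{\left(E,O \right)} = O - 5 = -5 + O$)
$K = - \frac{49102}{39}$ ($K = \left(-5 - \frac{1}{39}\right) - 1254 = - \frac{196}{39} - 1254 = - \frac{49102}{39} \approx -1259.0$)
$K - c{\left(-62 \right)} = - \frac{49102}{39} - 25 = - \frac{50077}{39}$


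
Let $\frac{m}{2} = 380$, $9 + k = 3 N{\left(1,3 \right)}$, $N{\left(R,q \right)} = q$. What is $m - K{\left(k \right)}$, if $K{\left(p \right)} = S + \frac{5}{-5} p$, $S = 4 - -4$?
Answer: $752$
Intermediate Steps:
$S = 8$ ($S = 4 + 4 = 8$)
$k = 0$ ($k = -9 + 3 \cdot 3 = -9 + 9 = 0$)
$K{\left(p \right)} = 8 - p$ ($K{\left(p \right)} = 8 + \frac{5}{-5} p = 8 + 5 \left(- \frac{1}{5}\right) p = 8 - p$)
$m = 760$ ($m = 2 \cdot 380 = 760$)
$m - K{\left(k \right)} = 760 - \left(8 - 0\right) = 760 - \left(8 + 0\right) = 760 - 8 = 752$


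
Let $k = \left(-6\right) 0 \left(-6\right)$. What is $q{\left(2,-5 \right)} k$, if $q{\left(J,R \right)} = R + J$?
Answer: $0$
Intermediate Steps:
$q{\left(J,R \right)} = J + R$
$k = 0$ ($k = 0 \left(-6\right) = 0$)
$q{\left(2,-5 \right)} k = \left(2 - 5\right) 0 = \left(-3\right) 0 = 0$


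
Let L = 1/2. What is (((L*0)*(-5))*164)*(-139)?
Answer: 0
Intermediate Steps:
L = ½ ≈ 0.50000
(((L*0)*(-5))*164)*(-139) = ((((½)*0)*(-5))*164)*(-139) = ((0*(-5))*164)*(-139) = (0*164)*(-139) = 0*(-139) = 0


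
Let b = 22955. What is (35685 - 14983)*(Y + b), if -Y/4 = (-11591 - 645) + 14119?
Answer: 319286946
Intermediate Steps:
Y = -7532 (Y = -4*((-11591 - 645) + 14119) = -4*(-12236 + 14119) = -4*1883 = -7532)
(35685 - 14983)*(Y + b) = (35685 - 14983)*(-7532 + 22955) = 20702*15423 = 319286946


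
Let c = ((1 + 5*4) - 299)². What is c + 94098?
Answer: 171382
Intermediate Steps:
c = 77284 (c = ((1 + 20) - 299)² = (21 - 299)² = (-278)² = 77284)
c + 94098 = 77284 + 94098 = 171382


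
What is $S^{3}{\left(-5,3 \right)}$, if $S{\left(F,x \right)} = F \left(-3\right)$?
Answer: $3375$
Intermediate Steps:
$S{\left(F,x \right)} = - 3 F$
$S^{3}{\left(-5,3 \right)} = \left(\left(-3\right) \left(-5\right)\right)^{3} = 15^{3} = 3375$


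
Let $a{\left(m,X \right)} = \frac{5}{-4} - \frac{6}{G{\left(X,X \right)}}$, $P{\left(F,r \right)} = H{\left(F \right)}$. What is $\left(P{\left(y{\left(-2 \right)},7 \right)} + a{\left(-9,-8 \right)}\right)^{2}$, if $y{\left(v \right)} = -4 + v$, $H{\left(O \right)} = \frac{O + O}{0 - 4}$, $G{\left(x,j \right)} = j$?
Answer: $\frac{25}{4} \approx 6.25$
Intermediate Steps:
$H{\left(O \right)} = - \frac{O}{2}$ ($H{\left(O \right)} = \frac{2 O}{-4} = 2 O \left(- \frac{1}{4}\right) = - \frac{O}{2}$)
$P{\left(F,r \right)} = - \frac{F}{2}$
$a{\left(m,X \right)} = - \frac{5}{4} - \frac{6}{X}$ ($a{\left(m,X \right)} = \frac{5}{-4} - \frac{6}{X} = 5 \left(- \frac{1}{4}\right) - \frac{6}{X} = - \frac{5}{4} - \frac{6}{X}$)
$\left(P{\left(y{\left(-2 \right)},7 \right)} + a{\left(-9,-8 \right)}\right)^{2} = \left(- \frac{-4 - 2}{2} - \left(\frac{5}{4} + \frac{6}{-8}\right)\right)^{2} = \left(\left(- \frac{1}{2}\right) \left(-6\right) - \frac{1}{2}\right)^{2} = \left(3 + \left(- \frac{5}{4} + \frac{3}{4}\right)\right)^{2} = \left(3 - \frac{1}{2}\right)^{2} = \left(\frac{5}{2}\right)^{2} = \frac{25}{4}$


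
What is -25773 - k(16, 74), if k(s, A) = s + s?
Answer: -25805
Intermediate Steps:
k(s, A) = 2*s
-25773 - k(16, 74) = -25773 - 2*16 = -25773 - 1*32 = -25773 - 32 = -25805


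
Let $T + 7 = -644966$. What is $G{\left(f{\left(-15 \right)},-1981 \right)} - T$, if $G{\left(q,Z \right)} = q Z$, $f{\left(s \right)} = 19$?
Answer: $607334$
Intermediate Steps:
$T = -644973$ ($T = -7 - 644966 = -644973$)
$G{\left(q,Z \right)} = Z q$
$G{\left(f{\left(-15 \right)},-1981 \right)} - T = \left(-1981\right) 19 - -644973 = -37639 + 644973 = 607334$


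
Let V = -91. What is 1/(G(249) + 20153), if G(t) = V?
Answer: 1/20062 ≈ 4.9845e-5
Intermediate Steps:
G(t) = -91
1/(G(249) + 20153) = 1/(-91 + 20153) = 1/20062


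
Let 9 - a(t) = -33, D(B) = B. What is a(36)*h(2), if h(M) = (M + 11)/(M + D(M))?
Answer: 273/2 ≈ 136.50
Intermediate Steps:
h(M) = (11 + M)/(2*M) (h(M) = (M + 11)/(M + M) = (11 + M)/((2*M)) = (11 + M)*(1/(2*M)) = (11 + M)/(2*M))
a(t) = 42 (a(t) = 9 - 1*(-33) = 9 + 33 = 42)
a(36)*h(2) = 42*((½)*(11 + 2)/2) = 42*((½)*(½)*13) = 42*(13/4) = 273/2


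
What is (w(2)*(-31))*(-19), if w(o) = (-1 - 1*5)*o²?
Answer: -14136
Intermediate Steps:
w(o) = -6*o² (w(o) = (-1 - 5)*o² = -6*o²)
(w(2)*(-31))*(-19) = (-6*2²*(-31))*(-19) = (-6*4*(-31))*(-19) = -24*(-31)*(-19) = 744*(-19) = -14136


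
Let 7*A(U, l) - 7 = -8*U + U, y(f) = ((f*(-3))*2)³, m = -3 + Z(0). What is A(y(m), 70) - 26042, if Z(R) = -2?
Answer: -53041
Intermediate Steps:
m = -5 (m = -3 - 2 = -5)
y(f) = -216*f³ (y(f) = (-3*f*2)³ = (-6*f)³ = -216*f³)
A(U, l) = 1 - U (A(U, l) = 1 + (-8*U + U)/7 = 1 + (-7*U)/7 = 1 - U)
A(y(m), 70) - 26042 = (1 - (-216)*(-5)³) - 26042 = (1 - (-216)*(-125)) - 26042 = (1 - 1*27000) - 26042 = (1 - 27000) - 26042 = -26999 - 26042 = -53041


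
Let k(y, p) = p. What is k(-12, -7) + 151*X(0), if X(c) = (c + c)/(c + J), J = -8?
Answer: -7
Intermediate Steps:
X(c) = 2*c/(-8 + c) (X(c) = (c + c)/(c - 8) = (2*c)/(-8 + c) = 2*c/(-8 + c))
k(-12, -7) + 151*X(0) = -7 + 151*(2*0/(-8 + 0)) = -7 + 151*(2*0/(-8)) = -7 + 151*(2*0*(-⅛)) = -7 + 151*0 = -7 + 0 = -7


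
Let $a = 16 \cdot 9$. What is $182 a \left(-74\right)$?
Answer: $-1939392$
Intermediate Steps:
$a = 144$
$182 a \left(-74\right) = 182 \cdot 144 \left(-74\right) = 26208 \left(-74\right) = -1939392$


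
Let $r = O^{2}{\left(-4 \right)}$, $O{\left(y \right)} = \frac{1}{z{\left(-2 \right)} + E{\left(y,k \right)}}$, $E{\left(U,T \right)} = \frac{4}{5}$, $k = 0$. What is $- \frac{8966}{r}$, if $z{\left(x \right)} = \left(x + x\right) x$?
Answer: $- \frac{17358176}{25} \approx -6.9433 \cdot 10^{5}$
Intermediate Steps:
$E{\left(U,T \right)} = \frac{4}{5}$ ($E{\left(U,T \right)} = 4 \cdot \frac{1}{5} = \frac{4}{5}$)
$z{\left(x \right)} = 2 x^{2}$ ($z{\left(x \right)} = 2 x x = 2 x^{2}$)
$O{\left(y \right)} = \frac{5}{44}$ ($O{\left(y \right)} = \frac{1}{2 \left(-2\right)^{2} + \frac{4}{5}} = \frac{1}{2 \cdot 4 + \frac{4}{5}} = \frac{1}{8 + \frac{4}{5}} = \frac{1}{\frac{44}{5}} = \frac{5}{44}$)
$r = \frac{25}{1936}$ ($r = \left(\frac{5}{44}\right)^{2} = \frac{25}{1936} \approx 0.012913$)
$- \frac{8966}{r} = - \frac{8966}{\frac{25}{1936}} = \left(-8966\right) \frac{1936}{25} = - \frac{17358176}{25}$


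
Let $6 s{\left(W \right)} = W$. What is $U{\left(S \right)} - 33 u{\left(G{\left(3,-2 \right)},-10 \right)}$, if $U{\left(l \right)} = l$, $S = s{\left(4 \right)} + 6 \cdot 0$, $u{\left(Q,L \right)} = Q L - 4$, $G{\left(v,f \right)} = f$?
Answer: $- \frac{1582}{3} \approx -527.33$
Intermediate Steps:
$s{\left(W \right)} = \frac{W}{6}$
$u{\left(Q,L \right)} = -4 + L Q$ ($u{\left(Q,L \right)} = L Q - 4 = -4 + L Q$)
$S = \frac{2}{3}$ ($S = \frac{1}{6} \cdot 4 + 6 \cdot 0 = \frac{2}{3} + 0 = \frac{2}{3} \approx 0.66667$)
$U{\left(S \right)} - 33 u{\left(G{\left(3,-2 \right)},-10 \right)} = \frac{2}{3} - 33 \left(-4 - -20\right) = \frac{2}{3} - 33 \left(-4 + 20\right) = \frac{2}{3} - 528 = - \frac{1582}{3}$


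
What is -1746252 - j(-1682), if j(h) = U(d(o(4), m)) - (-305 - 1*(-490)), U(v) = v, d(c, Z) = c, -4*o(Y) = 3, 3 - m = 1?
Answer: -6984265/4 ≈ -1.7461e+6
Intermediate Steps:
m = 2 (m = 3 - 1*1 = 3 - 1 = 2)
o(Y) = -3/4 (o(Y) = -1/4*3 = -3/4)
j(h) = -743/4 (j(h) = -3/4 - (-305 - 1*(-490)) = -3/4 - (-305 + 490) = -3/4 - 1*185 = -3/4 - 185 = -743/4)
-1746252 - j(-1682) = -1746252 - 1*(-743/4) = -1746252 + 743/4 = -6984265/4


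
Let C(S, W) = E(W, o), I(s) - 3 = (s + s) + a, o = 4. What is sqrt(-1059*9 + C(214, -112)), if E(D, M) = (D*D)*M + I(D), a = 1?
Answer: 35*sqrt(33) ≈ 201.06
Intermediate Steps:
I(s) = 4 + 2*s (I(s) = 3 + ((s + s) + 1) = 3 + (2*s + 1) = 3 + (1 + 2*s) = 4 + 2*s)
E(D, M) = 4 + 2*D + M*D**2 (E(D, M) = (D*D)*M + (4 + 2*D) = D**2*M + (4 + 2*D) = M*D**2 + (4 + 2*D) = 4 + 2*D + M*D**2)
C(S, W) = 4 + 2*W + 4*W**2
sqrt(-1059*9 + C(214, -112)) = sqrt(-1059*9 + (4 + 2*(-112) + 4*(-112)**2)) = sqrt(-9531 + (4 - 224 + 4*12544)) = sqrt(-9531 + (4 - 224 + 50176)) = sqrt(-9531 + 49956) = sqrt(40425) = 35*sqrt(33)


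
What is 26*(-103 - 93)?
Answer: -5096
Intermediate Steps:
26*(-103 - 93) = 26*(-196) = -5096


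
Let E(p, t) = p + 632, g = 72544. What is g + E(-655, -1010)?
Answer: 72521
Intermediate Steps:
E(p, t) = 632 + p
g + E(-655, -1010) = 72544 + (632 - 655) = 72544 - 23 = 72521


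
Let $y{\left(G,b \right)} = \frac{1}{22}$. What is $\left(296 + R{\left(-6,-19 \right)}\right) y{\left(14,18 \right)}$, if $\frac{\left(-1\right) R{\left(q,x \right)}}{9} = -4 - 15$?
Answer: $\frac{467}{22} \approx 21.227$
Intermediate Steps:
$R{\left(q,x \right)} = 171$ ($R{\left(q,x \right)} = - 9 \left(-4 - 15\right) = \left(-9\right) \left(-19\right) = 171$)
$y{\left(G,b \right)} = \frac{1}{22}$
$\left(296 + R{\left(-6,-19 \right)}\right) y{\left(14,18 \right)} = \left(296 + 171\right) \frac{1}{22} = 467 \cdot \frac{1}{22} = \frac{467}{22}$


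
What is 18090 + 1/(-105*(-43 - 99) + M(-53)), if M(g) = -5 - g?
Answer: 270590221/14958 ≈ 18090.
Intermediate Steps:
18090 + 1/(-105*(-43 - 99) + M(-53)) = 18090 + 1/(-105*(-43 - 99) + (-5 - 1*(-53))) = 18090 + 1/(-105*(-142) + (-5 + 53)) = 18090 + 1/(14910 + 48) = 18090 + 1/14958 = 270590221/14958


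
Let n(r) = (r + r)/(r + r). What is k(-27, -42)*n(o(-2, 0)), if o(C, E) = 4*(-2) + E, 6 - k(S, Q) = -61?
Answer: 67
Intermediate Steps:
k(S, Q) = 67 (k(S, Q) = 6 - 1*(-61) = 6 + 61 = 67)
o(C, E) = -8 + E
n(r) = 1 (n(r) = (2*r)/((2*r)) = (2*r)*(1/(2*r)) = 1)
k(-27, -42)*n(o(-2, 0)) = 67*1 = 67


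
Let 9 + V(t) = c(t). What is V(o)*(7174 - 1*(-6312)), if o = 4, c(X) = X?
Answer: -67430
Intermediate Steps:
V(t) = -9 + t
V(o)*(7174 - 1*(-6312)) = (-9 + 4)*(7174 - 1*(-6312)) = -5*(7174 + 6312) = -5*13486 = -67430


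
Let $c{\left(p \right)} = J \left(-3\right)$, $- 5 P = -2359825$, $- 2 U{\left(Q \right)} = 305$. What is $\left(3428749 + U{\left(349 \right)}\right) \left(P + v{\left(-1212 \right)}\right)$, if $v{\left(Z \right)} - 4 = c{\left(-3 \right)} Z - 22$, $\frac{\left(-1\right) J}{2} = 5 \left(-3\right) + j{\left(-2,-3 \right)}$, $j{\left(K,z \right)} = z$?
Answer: $\frac{4133810799699}{2} \approx 2.0669 \cdot 10^{12}$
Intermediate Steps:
$U{\left(Q \right)} = - \frac{305}{2}$ ($U{\left(Q \right)} = \left(- \frac{1}{2}\right) 305 = - \frac{305}{2}$)
$J = 36$ ($J = - 2 \left(5 \left(-3\right) - 3\right) = - 2 \left(-15 - 3\right) = \left(-2\right) \left(-18\right) = 36$)
$P = 471965$ ($P = \left(- \frac{1}{5}\right) \left(-2359825\right) = 471965$)
$c{\left(p \right)} = -108$ ($c{\left(p \right)} = 36 \left(-3\right) = -108$)
$v{\left(Z \right)} = -18 - 108 Z$ ($v{\left(Z \right)} = 4 - \left(22 + 108 Z\right) = -18 - 108 Z$)
$\left(3428749 + U{\left(349 \right)}\right) \left(P + v{\left(-1212 \right)}\right) = \left(3428749 - \frac{305}{2}\right) \left(471965 - -130878\right) = \frac{6857193 \left(471965 + \left(-18 + 130896\right)\right)}{2} = \frac{6857193 \left(471965 + 130878\right)}{2} = \frac{6857193}{2} \cdot 602843 = \frac{4133810799699}{2}$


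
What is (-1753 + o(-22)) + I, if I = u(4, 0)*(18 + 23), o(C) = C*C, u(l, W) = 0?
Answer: -1269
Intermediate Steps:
o(C) = C**2
I = 0 (I = 0*(18 + 23) = 0*41 = 0)
(-1753 + o(-22)) + I = (-1753 + (-22)**2) + 0 = (-1753 + 484) + 0 = -1269 + 0 = -1269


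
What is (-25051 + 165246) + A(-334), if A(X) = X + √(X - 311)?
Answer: 139861 + I*√645 ≈ 1.3986e+5 + 25.397*I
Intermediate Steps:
A(X) = X + √(-311 + X)
(-25051 + 165246) + A(-334) = (-25051 + 165246) + (-334 + √(-311 - 334)) = 140195 + (-334 + √(-645)) = 140195 + (-334 + I*√645) = 139861 + I*√645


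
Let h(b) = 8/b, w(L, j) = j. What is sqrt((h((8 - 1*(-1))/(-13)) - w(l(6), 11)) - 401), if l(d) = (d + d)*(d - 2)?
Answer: 2*I*sqrt(953)/3 ≈ 20.58*I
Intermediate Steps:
l(d) = 2*d*(-2 + d) (l(d) = (2*d)*(-2 + d) = 2*d*(-2 + d))
sqrt((h((8 - 1*(-1))/(-13)) - w(l(6), 11)) - 401) = sqrt((8/(((8 - 1*(-1))/(-13))) - 1*11) - 401) = sqrt((8/(((8 + 1)*(-1/13))) - 11) - 401) = sqrt((8/((9*(-1/13))) - 11) - 401) = sqrt((8/(-9/13) - 11) - 401) = sqrt((8*(-13/9) - 11) - 401) = sqrt((-104/9 - 11) - 401) = sqrt(-203/9 - 401) = sqrt(-3812/9) = 2*I*sqrt(953)/3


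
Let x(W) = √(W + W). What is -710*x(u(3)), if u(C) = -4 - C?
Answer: -710*I*√14 ≈ -2656.6*I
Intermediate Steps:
x(W) = √2*√W (x(W) = √(2*W) = √2*√W)
-710*x(u(3)) = -710*√2*√(-4 - 1*3) = -710*√2*√(-4 - 3) = -710*√2*√(-7) = -710*√2*I*√7 = -710*I*√14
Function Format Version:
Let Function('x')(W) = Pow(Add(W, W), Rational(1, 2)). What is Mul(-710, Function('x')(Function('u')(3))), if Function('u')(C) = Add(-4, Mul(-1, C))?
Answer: Mul(-710, I, Pow(14, Rational(1, 2))) ≈ Mul(-2656.6, I)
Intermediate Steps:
Function('x')(W) = Mul(Pow(2, Rational(1, 2)), Pow(W, Rational(1, 2))) (Function('x')(W) = Pow(Mul(2, W), Rational(1, 2)) = Mul(Pow(2, Rational(1, 2)), Pow(W, Rational(1, 2))))
Mul(-710, Function('x')(Function('u')(3))) = Mul(-710, Mul(Pow(2, Rational(1, 2)), Pow(Add(-4, Mul(-1, 3)), Rational(1, 2)))) = Mul(-710, Mul(Pow(2, Rational(1, 2)), Pow(Add(-4, -3), Rational(1, 2)))) = Mul(-710, Mul(Pow(2, Rational(1, 2)), Pow(-7, Rational(1, 2)))) = Mul(-710, Mul(Pow(2, Rational(1, 2)), Mul(I, Pow(7, Rational(1, 2))))) = Mul(-710, Mul(I, Pow(14, Rational(1, 2)))) = Mul(-710, I, Pow(14, Rational(1, 2)))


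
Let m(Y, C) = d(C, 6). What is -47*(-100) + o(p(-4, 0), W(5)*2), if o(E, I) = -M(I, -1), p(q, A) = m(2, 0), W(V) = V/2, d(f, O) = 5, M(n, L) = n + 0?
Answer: 4695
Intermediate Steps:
M(n, L) = n
W(V) = V/2 (W(V) = V*(½) = V/2)
m(Y, C) = 5
p(q, A) = 5
o(E, I) = -I
-47*(-100) + o(p(-4, 0), W(5)*2) = -47*(-100) - (½)*5*2 = 4700 - 5*2/2 = 4700 - 1*5 = 4700 - 5 = 4695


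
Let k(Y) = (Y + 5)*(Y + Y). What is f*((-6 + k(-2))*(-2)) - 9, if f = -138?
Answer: -4977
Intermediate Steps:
k(Y) = 2*Y*(5 + Y) (k(Y) = (5 + Y)*(2*Y) = 2*Y*(5 + Y))
f*((-6 + k(-2))*(-2)) - 9 = -138*(-6 + 2*(-2)*(5 - 2))*(-2) - 9 = -138*(-6 + 2*(-2)*3)*(-2) - 9 = -138*(-6 - 12)*(-2) - 9 = -(-2484)*(-2) - 9 = -138*36 - 9 = -4968 - 9 = -4977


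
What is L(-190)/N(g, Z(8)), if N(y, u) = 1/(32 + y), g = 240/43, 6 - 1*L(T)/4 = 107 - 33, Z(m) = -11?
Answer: -439552/43 ≈ -10222.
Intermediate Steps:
L(T) = -272 (L(T) = 24 - 4*(107 - 33) = 24 - 4*74 = 24 - 296 = -272)
g = 240/43 (g = 240*(1/43) = 240/43 ≈ 5.5814)
L(-190)/N(g, Z(8)) = -272/(1/(32 + 240/43)) = -272/(1/(1616/43)) = -272/43/1616 = -272*1616/43 = -439552/43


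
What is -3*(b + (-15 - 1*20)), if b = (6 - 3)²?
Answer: 78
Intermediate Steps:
b = 9 (b = 3² = 9)
-3*(b + (-15 - 1*20)) = -3*(9 + (-15 - 1*20)) = -3*(9 + (-15 - 20)) = -3*(9 - 35) = -3*(-26) = 78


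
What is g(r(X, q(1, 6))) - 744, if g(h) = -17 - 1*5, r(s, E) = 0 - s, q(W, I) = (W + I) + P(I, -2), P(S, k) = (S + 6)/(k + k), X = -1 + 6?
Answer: -766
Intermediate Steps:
X = 5
P(S, k) = (6 + S)/(2*k) (P(S, k) = (6 + S)/((2*k)) = (6 + S)*(1/(2*k)) = (6 + S)/(2*k))
q(W, I) = -3/2 + W + 3*I/4 (q(W, I) = (W + I) + (½)*(6 + I)/(-2) = (I + W) + (½)*(-½)*(6 + I) = (I + W) + (-3/2 - I/4) = -3/2 + W + 3*I/4)
r(s, E) = -s
g(h) = -22 (g(h) = -17 - 5 = -22)
g(r(X, q(1, 6))) - 744 = -22 - 744 = -766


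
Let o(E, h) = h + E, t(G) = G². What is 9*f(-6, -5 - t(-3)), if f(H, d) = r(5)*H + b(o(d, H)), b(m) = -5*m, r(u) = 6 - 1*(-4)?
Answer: 360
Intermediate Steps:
o(E, h) = E + h
r(u) = 10 (r(u) = 6 + 4 = 10)
f(H, d) = -5*d + 5*H (f(H, d) = 10*H - 5*(d + H) = 10*H - 5*(H + d) = 10*H + (-5*H - 5*d) = -5*d + 5*H)
9*f(-6, -5 - t(-3)) = 9*(-5*(-5 - 1*(-3)²) + 5*(-6)) = 9*(-5*(-5 - 1*9) - 30) = 9*(-5*(-5 - 9) - 30) = 9*(-5*(-14) - 30) = 9*(70 - 30) = 9*40 = 360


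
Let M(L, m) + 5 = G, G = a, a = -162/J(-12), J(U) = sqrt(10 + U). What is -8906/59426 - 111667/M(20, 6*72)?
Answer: 16531264264/390636811 + 9045027*I*sqrt(2)/13147 ≈ 42.319 + 972.97*I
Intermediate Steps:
a = 81*I*sqrt(2) (a = -162/sqrt(10 - 12) = -162*(-I*sqrt(2)/2) = -(-81)*I*sqrt(2) = 81*I*sqrt(2) ≈ 114.55*I)
G = 81*I*sqrt(2) ≈ 114.55*I
M(L, m) = -5 + 81*I*sqrt(2)
-8906/59426 - 111667/M(20, 6*72) = -8906/59426 - 111667/(-5 + 81*I*sqrt(2)) = -8906*1/59426 - 111667/(-5 + 81*I*sqrt(2)) = -4453/29713 - 111667/(-5 + 81*I*sqrt(2))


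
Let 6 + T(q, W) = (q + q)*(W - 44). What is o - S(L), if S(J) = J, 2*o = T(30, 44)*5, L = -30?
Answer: 15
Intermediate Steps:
T(q, W) = -6 + 2*q*(-44 + W) (T(q, W) = -6 + (q + q)*(W - 44) = -6 + (2*q)*(-44 + W) = -6 + 2*q*(-44 + W))
o = -15 (o = ((-6 - 88*30 + 2*44*30)*5)/2 = ((-6 - 2640 + 2640)*5)/2 = (-6*5)/2 = (½)*(-30) = -15)
o - S(L) = -15 - 1*(-30) = -15 + 30 = 15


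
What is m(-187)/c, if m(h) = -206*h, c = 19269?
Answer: 38522/19269 ≈ 1.9992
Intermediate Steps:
m(-187)/c = -206*(-187)/19269 = 38522*(1/19269) = 38522/19269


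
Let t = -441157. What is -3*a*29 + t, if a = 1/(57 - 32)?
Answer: -11029012/25 ≈ -4.4116e+5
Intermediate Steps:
a = 1/25 ≈ 0.040000
-3*a*29 + t = -3*1/25*29 - 441157 = -3/25*29 - 441157 = -87/25 - 441157 = -11029012/25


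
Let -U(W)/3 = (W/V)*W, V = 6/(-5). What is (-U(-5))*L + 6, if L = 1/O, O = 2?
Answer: -101/4 ≈ -25.250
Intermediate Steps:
V = -6/5 (V = 6*(-⅕) = -6/5 ≈ -1.2000)
U(W) = 5*W²/2 (U(W) = -3*W/(-6/5)*W = -3*W*(-⅚)*W = -3*(-5*W/6)*W = -(-5)*W²/2 = 5*W²/2)
L = ½ (L = 1/2 = ½ ≈ 0.50000)
(-U(-5))*L + 6 = -5*(-5)²/2*(½) + 6 = -5*25/2*(½) + 6 = -1*125/2*(½) + 6 = -125/2*½ + 6 = -125/4 + 6 = -101/4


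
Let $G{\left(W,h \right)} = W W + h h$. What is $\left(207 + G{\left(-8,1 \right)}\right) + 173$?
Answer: $445$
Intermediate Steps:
$G{\left(W,h \right)} = W^{2} + h^{2}$
$\left(207 + G{\left(-8,1 \right)}\right) + 173 = \left(207 + \left(\left(-8\right)^{2} + 1^{2}\right)\right) + 173 = \left(207 + \left(64 + 1\right)\right) + 173 = \left(207 + 65\right) + 173 = 272 + 173 = 445$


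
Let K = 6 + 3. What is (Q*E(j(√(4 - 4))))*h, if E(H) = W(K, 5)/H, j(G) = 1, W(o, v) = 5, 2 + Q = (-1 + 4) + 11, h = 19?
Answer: 1140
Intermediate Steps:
K = 9
Q = 12 (Q = -2 + ((-1 + 4) + 11) = -2 + (3 + 11) = -2 + 14 = 12)
E(H) = 5/H
(Q*E(j(√(4 - 4))))*h = (12*(5/1))*19 = (12*(5*1))*19 = (12*5)*19 = 60*19 = 1140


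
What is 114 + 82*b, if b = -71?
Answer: -5708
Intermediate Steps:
114 + 82*b = 114 + 82*(-71) = 114 - 5822 = -5708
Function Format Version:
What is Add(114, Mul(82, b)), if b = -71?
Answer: -5708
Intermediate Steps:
Add(114, Mul(82, b)) = Add(114, Mul(82, -71)) = Add(114, -5822) = -5708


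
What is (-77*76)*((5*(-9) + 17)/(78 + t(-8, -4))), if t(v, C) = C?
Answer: 81928/37 ≈ 2214.3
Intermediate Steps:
(-77*76)*((5*(-9) + 17)/(78 + t(-8, -4))) = (-77*76)*((5*(-9) + 17)/(78 - 4)) = -5852*(-45 + 17)/74 = -(-163856)/74 = -5852*(-14/37) = 81928/37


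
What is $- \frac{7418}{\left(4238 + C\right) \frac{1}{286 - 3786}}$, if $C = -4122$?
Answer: $\frac{6490750}{29} \approx 2.2382 \cdot 10^{5}$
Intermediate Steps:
$- \frac{7418}{\left(4238 + C\right) \frac{1}{286 - 3786}} = - \frac{7418}{\left(4238 - 4122\right) \frac{1}{286 - 3786}} = - \frac{7418}{116 \frac{1}{-3500}} = - \frac{7418}{116 \left(- \frac{1}{3500}\right)} = - \frac{7418}{- \frac{29}{875}} = \left(-7418\right) \left(- \frac{875}{29}\right) = \frac{6490750}{29}$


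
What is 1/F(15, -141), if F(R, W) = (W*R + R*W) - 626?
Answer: -1/4856 ≈ -0.00020593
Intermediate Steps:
F(R, W) = -626 + 2*R*W (F(R, W) = (R*W + R*W) - 626 = 2*R*W - 626 = -626 + 2*R*W)
1/F(15, -141) = 1/(-626 + 2*15*(-141)) = 1/(-626 - 4230) = 1/(-4856) = -1/4856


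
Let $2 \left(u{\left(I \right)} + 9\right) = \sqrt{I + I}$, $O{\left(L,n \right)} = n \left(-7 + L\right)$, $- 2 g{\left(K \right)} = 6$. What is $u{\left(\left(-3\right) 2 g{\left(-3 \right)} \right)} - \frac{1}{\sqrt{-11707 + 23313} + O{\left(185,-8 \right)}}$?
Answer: $- \frac{6047798}{1008085} + \frac{\sqrt{11606}}{2016170} \approx -5.9992$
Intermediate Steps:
$g{\left(K \right)} = -3$ ($g{\left(K \right)} = \left(- \frac{1}{2}\right) 6 = -3$)
$u{\left(I \right)} = -9 + \frac{\sqrt{2} \sqrt{I}}{2}$ ($u{\left(I \right)} = -9 + \frac{\sqrt{I + I}}{2} = -9 + \frac{\sqrt{2 I}}{2} = -9 + \frac{\sqrt{2} \sqrt{I}}{2}$)
$u{\left(\left(-3\right) 2 g{\left(-3 \right)} \right)} - \frac{1}{\sqrt{-11707 + 23313} + O{\left(185,-8 \right)}} = \left(-9 + \frac{\sqrt{2} \sqrt{\left(-3\right) 2 \left(-3\right)}}{2}\right) - \frac{1}{\sqrt{-11707 + 23313} - 8 \left(-7 + 185\right)} = \left(-9 + \frac{\sqrt{2} \sqrt{\left(-6\right) \left(-3\right)}}{2}\right) - \frac{1}{\sqrt{11606} - 1424} = \left(-9 + \frac{\sqrt{2} \sqrt{18}}{2}\right) - \frac{1}{\sqrt{11606} - 1424} = \left(-9 + \frac{\sqrt{2} \cdot 3 \sqrt{2}}{2}\right) - \frac{1}{-1424 + \sqrt{11606}} = \left(-9 + 3\right) - \frac{1}{-1424 + \sqrt{11606}} = -6 - \frac{1}{-1424 + \sqrt{11606}}$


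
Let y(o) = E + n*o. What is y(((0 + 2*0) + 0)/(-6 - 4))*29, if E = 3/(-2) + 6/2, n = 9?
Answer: 87/2 ≈ 43.500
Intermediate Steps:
E = 3/2 (E = 3*(-½) + 6*(½) = -3/2 + 3 = 3/2 ≈ 1.5000)
y(o) = 3/2 + 9*o
y(((0 + 2*0) + 0)/(-6 - 4))*29 = (3/2 + 9*(((0 + 2*0) + 0)/(-6 - 4)))*29 = (3/2 + 9*(((0 + 0) + 0)/(-10)))*29 = (3/2 + 9*((0 + 0)*(-⅒)))*29 = (3/2 + 9*(0*(-⅒)))*29 = (3/2 + 9*0)*29 = (3/2 + 0)*29 = (3/2)*29 = 87/2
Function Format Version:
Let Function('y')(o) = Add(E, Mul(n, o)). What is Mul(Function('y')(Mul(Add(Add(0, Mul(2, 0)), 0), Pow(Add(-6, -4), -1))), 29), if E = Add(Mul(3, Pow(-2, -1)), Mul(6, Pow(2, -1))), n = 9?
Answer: Rational(87, 2) ≈ 43.500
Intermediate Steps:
E = Rational(3, 2) (E = Add(Mul(3, Rational(-1, 2)), Mul(6, Rational(1, 2))) = Add(Rational(-3, 2), 3) = Rational(3, 2) ≈ 1.5000)
Function('y')(o) = Add(Rational(3, 2), Mul(9, o))
Mul(Function('y')(Mul(Add(Add(0, Mul(2, 0)), 0), Pow(Add(-6, -4), -1))), 29) = Mul(Add(Rational(3, 2), Mul(9, Mul(Add(Add(0, Mul(2, 0)), 0), Pow(Add(-6, -4), -1)))), 29) = Mul(Add(Rational(3, 2), Mul(9, Mul(Add(Add(0, 0), 0), Pow(-10, -1)))), 29) = Mul(Add(Rational(3, 2), Mul(9, Mul(Add(0, 0), Rational(-1, 10)))), 29) = Mul(Add(Rational(3, 2), Mul(9, Mul(0, Rational(-1, 10)))), 29) = Mul(Add(Rational(3, 2), Mul(9, 0)), 29) = Mul(Add(Rational(3, 2), 0), 29) = Mul(Rational(3, 2), 29) = Rational(87, 2)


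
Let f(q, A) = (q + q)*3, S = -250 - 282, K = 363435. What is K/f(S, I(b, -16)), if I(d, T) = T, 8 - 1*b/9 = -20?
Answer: -121145/1064 ≈ -113.86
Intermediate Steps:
b = 252 (b = 72 - 9*(-20) = 72 + 180 = 252)
S = -532
f(q, A) = 6*q (f(q, A) = (2*q)*3 = 6*q)
K/f(S, I(b, -16)) = 363435/((6*(-532))) = 363435/(-3192) = 363435*(-1/3192) = -121145/1064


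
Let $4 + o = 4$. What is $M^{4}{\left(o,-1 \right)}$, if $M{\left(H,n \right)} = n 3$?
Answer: $81$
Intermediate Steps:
$o = 0$ ($o = -4 + 4 = 0$)
$M{\left(H,n \right)} = 3 n$
$M^{4}{\left(o,-1 \right)} = \left(3 \left(-1\right)\right)^{4} = \left(-3\right)^{4} = 81$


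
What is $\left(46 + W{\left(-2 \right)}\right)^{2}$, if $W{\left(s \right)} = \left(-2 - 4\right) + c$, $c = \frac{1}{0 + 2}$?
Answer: $\frac{6561}{4} \approx 1640.3$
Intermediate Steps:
$c = \frac{1}{2} \approx 0.5$
$W{\left(s \right)} = - \frac{11}{2}$ ($W{\left(s \right)} = \left(-2 - 4\right) + \frac{1}{2} = -6 + \frac{1}{2} = - \frac{11}{2}$)
$\left(46 + W{\left(-2 \right)}\right)^{2} = \left(46 - \frac{11}{2}\right)^{2} = \left(\frac{81}{2}\right)^{2} = \frac{6561}{4}$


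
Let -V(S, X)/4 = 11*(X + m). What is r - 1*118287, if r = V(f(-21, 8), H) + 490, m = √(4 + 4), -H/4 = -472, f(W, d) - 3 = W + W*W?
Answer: -200869 - 88*√2 ≈ -2.0099e+5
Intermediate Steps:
f(W, d) = 3 + W + W² (f(W, d) = 3 + (W + W*W) = 3 + (W + W²) = 3 + W + W²)
H = 1888 (H = -4*(-472) = 1888)
m = 2*√2 (m = √8 = 2*√2 ≈ 2.8284)
V(S, X) = -88*√2 - 44*X (V(S, X) = -44*(X + 2*√2) = -4*(11*X + 22*√2) = -88*√2 - 44*X)
r = -82582 - 88*√2 (r = (-88*√2 - 44*1888) + 490 = (-88*√2 - 83072) + 490 = (-83072 - 88*√2) + 490 = -82582 - 88*√2 ≈ -82707.)
r - 1*118287 = (-82582 - 88*√2) - 1*118287 = (-82582 - 88*√2) - 118287 = -200869 - 88*√2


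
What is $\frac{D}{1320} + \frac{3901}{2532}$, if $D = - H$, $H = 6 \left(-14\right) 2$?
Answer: $\frac{232279}{139260} \approx 1.668$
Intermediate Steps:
$H = -168$ ($H = \left(-84\right) 2 = -168$)
$D = 168$ ($D = \left(-1\right) \left(-168\right) = 168$)
$\frac{D}{1320} + \frac{3901}{2532} = \frac{168}{1320} + \frac{3901}{2532} = 168 \cdot \frac{1}{1320} + 3901 \cdot \frac{1}{2532} = \frac{7}{55} + \frac{3901}{2532} = \frac{232279}{139260}$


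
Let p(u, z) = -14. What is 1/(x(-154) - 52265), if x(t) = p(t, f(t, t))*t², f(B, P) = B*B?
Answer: -1/384289 ≈ -2.6022e-6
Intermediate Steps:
f(B, P) = B²
x(t) = -14*t²
1/(x(-154) - 52265) = 1/(-14*(-154)² - 52265) = 1/(-14*23716 - 52265) = 1/(-332024 - 52265) = 1/(-384289) = -1/384289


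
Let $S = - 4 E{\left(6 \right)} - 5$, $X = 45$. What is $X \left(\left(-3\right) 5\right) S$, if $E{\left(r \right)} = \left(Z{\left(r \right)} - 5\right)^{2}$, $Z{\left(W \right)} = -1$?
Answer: $100575$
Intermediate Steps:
$E{\left(r \right)} = 36$ ($E{\left(r \right)} = \left(-1 - 5\right)^{2} = \left(-6\right)^{2} = 36$)
$S = -149$ ($S = \left(-4\right) 36 - 5 = -144 - 5 = -149$)
$X \left(\left(-3\right) 5\right) S = 45 \left(\left(-3\right) 5\right) \left(-149\right) = 45 \left(-15\right) \left(-149\right) = \left(-675\right) \left(-149\right) = 100575$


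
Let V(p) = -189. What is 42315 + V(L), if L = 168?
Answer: 42126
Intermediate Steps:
42315 + V(L) = 42315 - 189 = 42126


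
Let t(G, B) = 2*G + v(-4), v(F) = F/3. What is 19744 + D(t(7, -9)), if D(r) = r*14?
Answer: 59764/3 ≈ 19921.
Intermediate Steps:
v(F) = F/3 (v(F) = F*(⅓) = F/3)
t(G, B) = -4/3 + 2*G (t(G, B) = 2*G + (⅓)*(-4) = 2*G - 4/3 = -4/3 + 2*G)
D(r) = 14*r
19744 + D(t(7, -9)) = 19744 + 14*(-4/3 + 2*7) = 19744 + 14*(-4/3 + 14) = 19744 + 14*(38/3) = 19744 + 532/3 = 59764/3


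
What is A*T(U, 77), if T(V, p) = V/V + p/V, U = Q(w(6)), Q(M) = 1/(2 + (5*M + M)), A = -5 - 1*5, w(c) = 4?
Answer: -20030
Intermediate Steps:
A = -10 (A = -5 - 5 = -10)
Q(M) = 1/(2 + 6*M)
U = 1/26 (U = 1/(2*(1 + 3*4)) = 1/(2*(1 + 12)) = (1/2)/13 = (1/2)*(1/13) = 1/26 ≈ 0.038462)
T(V, p) = 1 + p/V
A*T(U, 77) = -10*(1/26 + 77)/1/26 = -260*2003/26 = -10*2003 = -20030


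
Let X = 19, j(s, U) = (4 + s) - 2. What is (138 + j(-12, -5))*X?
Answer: 2432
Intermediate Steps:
j(s, U) = 2 + s
(138 + j(-12, -5))*X = (138 + (2 - 12))*19 = (138 - 10)*19 = 128*19 = 2432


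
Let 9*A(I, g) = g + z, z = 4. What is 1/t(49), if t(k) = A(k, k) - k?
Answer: -9/388 ≈ -0.023196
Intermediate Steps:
A(I, g) = 4/9 + g/9 (A(I, g) = (g + 4)/9 = (4 + g)/9 = 4/9 + g/9)
t(k) = 4/9 - 8*k/9 (t(k) = (4/9 + k/9) - k = 4/9 - 8*k/9)
1/t(49) = 1/(4/9 - 8/9*49) = 1/(4/9 - 392/9) = 1/(-388/9) = -9/388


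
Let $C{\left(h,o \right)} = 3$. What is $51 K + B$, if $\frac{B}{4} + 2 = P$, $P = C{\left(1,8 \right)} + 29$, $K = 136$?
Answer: $7056$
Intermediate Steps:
$P = 32$ ($P = 3 + 29 = 32$)
$B = 120$ ($B = -8 + 4 \cdot 32 = -8 + 128 = 120$)
$51 K + B = 51 \cdot 136 + 120 = 6936 + 120 = 7056$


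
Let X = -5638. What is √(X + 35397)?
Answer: √29759 ≈ 172.51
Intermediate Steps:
√(X + 35397) = √(-5638 + 35397) = √29759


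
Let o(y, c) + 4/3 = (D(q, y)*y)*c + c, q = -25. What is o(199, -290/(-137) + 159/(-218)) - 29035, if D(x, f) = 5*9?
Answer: -744134039/44799 ≈ -16611.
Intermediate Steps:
D(x, f) = 45
o(y, c) = -4/3 + c + 45*c*y (o(y, c) = -4/3 + ((45*y)*c + c) = -4/3 + (45*c*y + c) = -4/3 + (c + 45*c*y) = -4/3 + c + 45*c*y)
o(199, -290/(-137) + 159/(-218)) - 29035 = (-4/3 + (-290/(-137) + 159/(-218)) + 45*(-290/(-137) + 159/(-218))*199) - 29035 = (-4/3 + (-290*(-1/137) + 159*(-1/218)) + 45*(-290*(-1/137) + 159*(-1/218))*199) - 29035 = (-4/3 + (290/137 - 159/218) + 45*(290/137 - 159/218)*199) - 29035 = (-4/3 + 41437/29866 + 45*(41437/29866)*199) - 29035 = (-4/3 + 41437/29866 + 371068335/29866) - 29035 = 556604926/44799 - 29035 = -744134039/44799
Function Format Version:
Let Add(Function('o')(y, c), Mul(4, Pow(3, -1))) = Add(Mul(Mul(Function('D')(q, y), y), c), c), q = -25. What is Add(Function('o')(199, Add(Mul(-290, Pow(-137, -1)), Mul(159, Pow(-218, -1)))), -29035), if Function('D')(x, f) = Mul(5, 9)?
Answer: Rational(-744134039, 44799) ≈ -16611.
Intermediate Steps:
Function('D')(x, f) = 45
Function('o')(y, c) = Add(Rational(-4, 3), c, Mul(45, c, y)) (Function('o')(y, c) = Add(Rational(-4, 3), Add(Mul(Mul(45, y), c), c)) = Add(Rational(-4, 3), Add(Mul(45, c, y), c)) = Add(Rational(-4, 3), Add(c, Mul(45, c, y))) = Add(Rational(-4, 3), c, Mul(45, c, y)))
Add(Function('o')(199, Add(Mul(-290, Pow(-137, -1)), Mul(159, Pow(-218, -1)))), -29035) = Add(Add(Rational(-4, 3), Add(Mul(-290, Pow(-137, -1)), Mul(159, Pow(-218, -1))), Mul(45, Add(Mul(-290, Pow(-137, -1)), Mul(159, Pow(-218, -1))), 199)), -29035) = Add(Add(Rational(-4, 3), Add(Mul(-290, Rational(-1, 137)), Mul(159, Rational(-1, 218))), Mul(45, Add(Mul(-290, Rational(-1, 137)), Mul(159, Rational(-1, 218))), 199)), -29035) = Add(Add(Rational(-4, 3), Add(Rational(290, 137), Rational(-159, 218)), Mul(45, Add(Rational(290, 137), Rational(-159, 218)), 199)), -29035) = Add(Add(Rational(-4, 3), Rational(41437, 29866), Mul(45, Rational(41437, 29866), 199)), -29035) = Add(Add(Rational(-4, 3), Rational(41437, 29866), Rational(371068335, 29866)), -29035) = Add(Rational(556604926, 44799), -29035) = Rational(-744134039, 44799)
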